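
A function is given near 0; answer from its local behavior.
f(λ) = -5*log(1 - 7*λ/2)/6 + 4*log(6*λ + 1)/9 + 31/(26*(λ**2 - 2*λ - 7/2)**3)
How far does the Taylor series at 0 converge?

Denominator factor (λ**2 - 2*λ - 7/2)^3: discriminant 18, real irrational roots 1 + (3/2)*sqrt(2) and 1 - (3/2)*sqrt(2); poles of order 3, moduli 1 + (3/2)*sqrt(2) and -1 + (3/2)*sqrt(2).
Branch term (-5/6)*log(1 - λ/(2/7)): its argument vanishes at λ = 2/7, a logarithmic branch point, modulus 2/7.
Branch term (4/9)*log(1 - λ/(-1/6)): its argument vanishes at λ = -1/6, a logarithmic branch point, modulus 1/6.
The radius of convergence is the smallest modulus among the singular points: 1/6.

The radius of convergence is 1/6.


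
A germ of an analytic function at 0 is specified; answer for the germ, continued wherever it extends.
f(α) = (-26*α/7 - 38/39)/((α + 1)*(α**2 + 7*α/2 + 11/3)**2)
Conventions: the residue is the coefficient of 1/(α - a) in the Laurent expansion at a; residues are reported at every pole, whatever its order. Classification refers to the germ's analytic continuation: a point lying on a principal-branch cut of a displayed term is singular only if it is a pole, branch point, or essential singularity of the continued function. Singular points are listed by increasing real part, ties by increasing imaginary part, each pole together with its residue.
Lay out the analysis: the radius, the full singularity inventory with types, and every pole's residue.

Denominator factor (α**2 + 7*α/2 + 11/3)^2: discriminant -29/12, complex-conjugate roots (-7/4) + ((1/12)*sqrt(87))*i and (-7/4) - ((1/12)*sqrt(87))*i; poles of order 2, moduli (1/3)*sqrt(33) and (1/3)*sqrt(33).
Denominator factor (α + 1): pole of order 1 at -1, modulus 1.
The radius of convergence is the smallest modulus among the singular points: 1.
The factor α**2 + 7*α/2 + 11/3 splits as (α - a)(α - a') with a = (-7/4) - ((1/12)*sqrt(87))*i, a' = (-7/4) + ((1/12)*sqrt(87))*i. At the order-2 pole a set g(α) = (α - a)^2*f(α) = [(-26*α/7 - 38/39)/(α + 1)] / (α - a')^2.
Order-2 pole: residue = g'(a); g'((-7/4) - ((1/12)*sqrt(87))*i) = (-4488/4459) - ((1562424/3750019)*sqrt(87))*i, so the residue is (-4488/4459) - ((1562424/3750019)*sqrt(87))*i.
The factor α**2 + 7*α/2 + 11/3 splits as (α - a)(α - a') with a = (-7/4) + ((1/12)*sqrt(87))*i, a' = (-7/4) - ((1/12)*sqrt(87))*i. At the order-2 pole a set g(α) = (α - a)^2*f(α) = [(-26*α/7 - 38/39)/(α + 1)] / (α - a')^2.
Order-2 pole: residue = g'(a); g'((-7/4) + ((1/12)*sqrt(87))*i) = (-4488/4459) + ((1562424/3750019)*sqrt(87))*i, so the residue is (-4488/4459) + ((1562424/3750019)*sqrt(87))*i.
At the order-1 pole -1 set g(α) = (α - (-1))*f(α) = (-26*α/7 - 38/39)/(α**2 + 7*α/2 + 11/3)**2.
Simple pole: residue = g(a) at a = -1, which is 8976/4459.
List the singular points by increasing real part (a conjugate pair: the negative imaginary part first).

Radius of convergence at 0: 1.
At (-7/4) - ((1/12)*sqrt(87))*i: a pole of order 2; residue (-4488/4459) - ((1562424/3750019)*sqrt(87))*i.
At (-7/4) + ((1/12)*sqrt(87))*i: a pole of order 2; residue (-4488/4459) + ((1562424/3750019)*sqrt(87))*i.
At -1: a pole of order 1; residue 8976/4459.


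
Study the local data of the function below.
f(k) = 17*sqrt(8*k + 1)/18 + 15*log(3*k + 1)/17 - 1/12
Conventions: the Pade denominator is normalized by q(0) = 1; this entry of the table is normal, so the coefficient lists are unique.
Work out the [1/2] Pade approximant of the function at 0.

Taylor coefficients needed (expand at 0): a_0 = 31/36, a_1 = 983/153, a_2 = -3527/306, a_3 = 5839/153.
Write the denominator as Q(k) = 1 + q1*k + q2*k^2. Requiring Q*f - P = O(k^4) with deg P <= 1 kills the coefficients of k^2..k^3 in Q*f:
  k^2: a_2 + q1*a_1 + q2*a_0 = 0, i.e. -3527/306 + (983/153)*q1 + (31/36)*q2 = 0.
  k^3: a_3 + q1*a_2 + q2*a_1 = 0, i.e. 5839/153 + (-3527/306)*q1 + (983/153)*q2 = 0.
Solving this linear system: q1 = 20022470/9589041, q2 = -21038438/9589041.
The numerator is Q*f truncated at degree 1: P0 = a_0 = 31/36; P1 = a_1 + q1*a_0 = 24127975451/2934246546.

The Pade approximant has numerator coefficients [31/36, 24127975451/2934246546]; denominator coefficients [1, 20022470/9589041, -21038438/9589041].


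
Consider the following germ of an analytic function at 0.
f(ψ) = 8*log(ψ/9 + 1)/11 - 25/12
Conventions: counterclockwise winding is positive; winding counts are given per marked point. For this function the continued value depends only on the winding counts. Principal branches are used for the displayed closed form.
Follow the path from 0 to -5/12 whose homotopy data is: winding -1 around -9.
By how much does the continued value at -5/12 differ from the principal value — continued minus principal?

The rational part is single-valued and drops out of the difference; each branch term changes only by its own monodromy.
(8/11)*log(1 - ψ/(-9)): each positive loop around -9 adds 2*pi*i to the log, so winding -1 contributes (8/11)*(-1)*2*pi*i = -(16/11)*pi*i.
Summing the contributions at ψ = -5/12 gives -(16/11)*pi*i.

Continued minus principal equals -(16/11)*pi*i.


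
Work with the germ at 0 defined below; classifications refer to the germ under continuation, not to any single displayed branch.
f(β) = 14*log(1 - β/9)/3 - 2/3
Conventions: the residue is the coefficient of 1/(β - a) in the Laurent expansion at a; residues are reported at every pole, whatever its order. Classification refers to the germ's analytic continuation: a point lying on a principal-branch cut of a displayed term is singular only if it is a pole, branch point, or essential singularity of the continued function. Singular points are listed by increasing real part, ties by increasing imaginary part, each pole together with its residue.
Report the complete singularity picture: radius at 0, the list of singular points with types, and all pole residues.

Branch term (14/3)*log(1 - β/(9)): its argument vanishes at β = 9, a logarithmic branch point, modulus 9.
The radius of convergence is the smallest modulus among the singular points: 9.

Radius of convergence at 0: 9.
At 9: a logarithmic branch point.


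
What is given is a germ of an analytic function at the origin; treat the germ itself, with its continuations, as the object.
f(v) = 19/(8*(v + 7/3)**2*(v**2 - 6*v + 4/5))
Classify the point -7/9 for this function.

Denominator factors: v + 7/3 = 14/9 at v = -7/9; v**2 - 6*v + 4/5 = 2459/405 at v = -7/9 — none vanishes.
So the germ continues analytically to -7/9.

The point is a regular point.


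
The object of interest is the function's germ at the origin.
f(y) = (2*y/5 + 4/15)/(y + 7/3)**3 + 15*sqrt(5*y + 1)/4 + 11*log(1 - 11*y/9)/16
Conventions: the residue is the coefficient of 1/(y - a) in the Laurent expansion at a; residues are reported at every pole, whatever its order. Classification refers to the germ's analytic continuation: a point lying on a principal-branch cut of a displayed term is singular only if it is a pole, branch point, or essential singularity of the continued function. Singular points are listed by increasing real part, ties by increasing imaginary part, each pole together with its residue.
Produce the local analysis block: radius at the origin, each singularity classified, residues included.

Radius of convergence at 0: 1/5.
At -7/3: a pole of order 3; residue 0.
At -1/5: an algebraic (square-root) branch point.
At 9/11: a logarithmic branch point.

Denominator factor (y + 7/3)^3: pole of order 3 at -7/3, modulus 7/3.
Branch term (15/4)*sqrt(1 - y/(-1/5)): its argument vanishes at y = -1/5, a square-root branch point, modulus 1/5.
Branch term (11/16)*log(1 - y/(9/11)): its argument vanishes at y = 9/11, a logarithmic branch point, modulus 9/11.
The radius of convergence is the smallest modulus among the singular points: 1/5.
The branch terms are analytic at -7/3 and contribute nothing to the residue; only the rational part matters.
At the order-3 pole -7/3 set g(y) = (y - (-7/3))^3*(rational part) = 2*y/5 + 4/15.
Order-3 pole: residue = g''(a)/2; g''(-7/3) = 0, so the residue is 0.
List the singular points by increasing real part (a conjugate pair: the negative imaginary part first).


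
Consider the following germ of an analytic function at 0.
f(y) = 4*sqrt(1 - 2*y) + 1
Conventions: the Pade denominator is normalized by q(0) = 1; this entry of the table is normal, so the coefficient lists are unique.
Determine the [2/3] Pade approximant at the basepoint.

The Pade approximant has numerator coefficients [5, -274/21, 635/84]; denominator coefficients [1, -38/21, 13/28, 1/21].

Taylor coefficients needed (expand at 0): a_0 = 5, a_1 = -4, a_2 = -2, a_3 = -2, a_4 = -5/2, a_5 = -7/2.
Write the denominator as Q(y) = 1 + q1*y + q2*y^2 + q3*y^3. Requiring Q*f - P = O(y^6) with deg P <= 2 kills the coefficients of y^3..y^5 in Q*f:
  y^3: a_3 + q1*a_2 + q2*a_1 + q3*a_0 = 0, i.e. -2 + (-2)*q1 + (-4)*q2 + (5)*q3 = 0.
  y^4: a_4 + q1*a_3 + q2*a_2 + q3*a_1 = 0, i.e. -5/2 + (-2)*q1 + (-2)*q2 + (-4)*q3 = 0.
  y^5: a_5 + q1*a_4 + q2*a_3 + q3*a_2 = 0, i.e. -7/2 + (-5/2)*q1 + (-2)*q2 + (-2)*q3 = 0.
Solving this linear system: q1 = -38/21, q2 = 13/28, q3 = 1/21.
The numerator is Q*f truncated at degree 2: P0 = a_0 = 5; P1 = a_1 + q1*a_0 = -274/21; P2 = a_2 + q1*a_1 + q2*a_0 = 635/84.


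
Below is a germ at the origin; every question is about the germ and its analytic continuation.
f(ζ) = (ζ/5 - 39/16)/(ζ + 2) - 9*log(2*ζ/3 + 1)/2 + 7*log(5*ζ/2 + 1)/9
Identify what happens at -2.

The denominator factor ζ + 2 vanishes at -2 and appears to the power 1; the numerator there equals -227/80, nonzero, and no other factor vanishes.
The branch terms are analytic at this point.
Hence a pole whose order is the multiplicity, 1.

The point is a pole of order 1.


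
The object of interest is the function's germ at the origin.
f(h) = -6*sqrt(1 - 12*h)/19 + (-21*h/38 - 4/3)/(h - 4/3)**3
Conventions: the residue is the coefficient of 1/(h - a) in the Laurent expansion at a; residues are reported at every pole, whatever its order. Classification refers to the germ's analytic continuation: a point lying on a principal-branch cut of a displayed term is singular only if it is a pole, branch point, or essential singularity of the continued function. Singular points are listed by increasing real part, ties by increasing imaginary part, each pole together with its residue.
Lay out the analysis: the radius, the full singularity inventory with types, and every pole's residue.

Radius of convergence at 0: 1/12.
At 1/12: an algebraic (square-root) branch point.
At 4/3: a pole of order 3; residue 0.

Denominator factor (h - 4/3)^3: pole of order 3 at 4/3, modulus 4/3.
Branch term (-6/19)*sqrt(1 - h/(1/12)): its argument vanishes at h = 1/12, a square-root branch point, modulus 1/12.
The radius of convergence is the smallest modulus among the singular points: 1/12.
The branch term is analytic at 4/3 and contributes nothing to the residue; only the rational part matters.
At the order-3 pole 4/3 set g(h) = (h - (4/3))^3*(rational part) = -21*h/38 - 4/3.
Order-3 pole: residue = g''(a)/2; g''(4/3) = 0, so the residue is 0.
List the singular points by increasing real part (a conjugate pair: the negative imaginary part first).


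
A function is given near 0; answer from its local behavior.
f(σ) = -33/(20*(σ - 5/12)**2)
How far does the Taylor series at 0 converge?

Denominator factor (σ - 5/12)^2: pole of order 2 at 5/12, modulus 5/12.
The radius of convergence is the smallest modulus among the singular points: 5/12.

The radius of convergence is 5/12.


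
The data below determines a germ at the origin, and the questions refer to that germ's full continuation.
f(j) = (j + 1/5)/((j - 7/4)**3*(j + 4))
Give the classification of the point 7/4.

The point is a pole of order 3.

The denominator factor j - 7/4 vanishes at 7/4 and appears to the power 3; the numerator there equals 39/20, nonzero, and no other factor vanishes.
Hence a pole whose order is the multiplicity, 3.


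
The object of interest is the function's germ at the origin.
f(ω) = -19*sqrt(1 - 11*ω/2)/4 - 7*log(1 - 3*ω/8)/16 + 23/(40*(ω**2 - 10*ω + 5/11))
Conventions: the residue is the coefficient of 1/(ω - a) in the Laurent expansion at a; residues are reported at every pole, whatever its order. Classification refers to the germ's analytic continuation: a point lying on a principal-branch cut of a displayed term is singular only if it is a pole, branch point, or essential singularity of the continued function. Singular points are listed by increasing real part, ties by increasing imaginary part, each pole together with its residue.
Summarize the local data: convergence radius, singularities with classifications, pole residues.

Radius of convergence at 0: 5 - (3/11)*sqrt(330).
At 5 - (3/11)*sqrt(330): a pole of order 1; residue -(23/7200)*sqrt(330).
At 2/11: an algebraic (square-root) branch point.
At 8/3: a logarithmic branch point.
At 5 + (3/11)*sqrt(330): a pole of order 1; residue (23/7200)*sqrt(330).

Denominator factor (ω**2 - 10*ω + 5/11): discriminant 1080/11, real irrational roots 5 + (3/11)*sqrt(330) and 5 - (3/11)*sqrt(330); poles of order 1, moduli 5 + (3/11)*sqrt(330) and 5 - (3/11)*sqrt(330).
Branch term (-19/4)*sqrt(1 - ω/(2/11)): its argument vanishes at ω = 2/11, a square-root branch point, modulus 2/11.
Branch term (-7/16)*log(1 - ω/(8/3)): its argument vanishes at ω = 8/3, a logarithmic branch point, modulus 8/3.
The radius of convergence is the smallest modulus among the singular points: 5 - (3/11)*sqrt(330).
The branch terms are analytic at 5 - (3/11)*sqrt(330) and contribute nothing to the residue; only the rational part matters.
The factor ω**2 - 10*ω + 5/11 splits as (ω - a)(ω - a') with a = 5 - (3/11)*sqrt(330), a' = 5 + (3/11)*sqrt(330). At the order-1 pole a set g(ω) = (ω - a)*(rational part) = [23/40] / (ω - a').
Simple pole: residue = g(a) at a = 5 - (3/11)*sqrt(330), which is -(23/7200)*sqrt(330).
The branch terms are analytic at 5 + (3/11)*sqrt(330) and contribute nothing to the residue; only the rational part matters.
The factor ω**2 - 10*ω + 5/11 splits as (ω - a)(ω - a') with a = 5 + (3/11)*sqrt(330), a' = 5 - (3/11)*sqrt(330). At the order-1 pole a set g(ω) = (ω - a)*(rational part) = [23/40] / (ω - a').
Simple pole: residue = g(a) at a = 5 + (3/11)*sqrt(330), which is (23/7200)*sqrt(330).
List the singular points by increasing real part (a conjugate pair: the negative imaginary part first).


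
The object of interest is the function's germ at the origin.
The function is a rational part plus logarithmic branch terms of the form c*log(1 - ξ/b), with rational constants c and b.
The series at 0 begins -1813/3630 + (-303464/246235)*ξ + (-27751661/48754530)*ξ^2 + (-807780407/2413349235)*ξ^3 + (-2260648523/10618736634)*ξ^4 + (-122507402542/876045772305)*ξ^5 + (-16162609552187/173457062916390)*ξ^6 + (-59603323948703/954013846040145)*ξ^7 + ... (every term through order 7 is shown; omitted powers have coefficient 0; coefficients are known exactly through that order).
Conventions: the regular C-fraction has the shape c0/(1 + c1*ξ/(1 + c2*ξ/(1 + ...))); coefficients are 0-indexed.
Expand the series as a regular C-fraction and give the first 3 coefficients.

Taylor coefficients (read off): a_0 = -1813/3630, a_1 = -303464/246235, a_2 = -27751661/48754530.
c0 = a_0 = -1813/3630. Peel one level at a time: if S = 1 + c*ξ/S' with S'(0) = 1, then c is the ξ-coefficient of S and S' = c*ξ/(S - 1).
S_1 = c0/f = 1 + (-260112/105413)*ξ + (164982733723/33335701707)*ξ^2 + ...; c1 = -260112/105413.
S_2 = c1*ξ/(S_1 - 1) = 1 + (164982733723/82257558768)*ξ + ...; c2 = 164982733723/82257558768.

The regular C-fraction coefficients are [-1813/3630, -260112/105413, 164982733723/82257558768].


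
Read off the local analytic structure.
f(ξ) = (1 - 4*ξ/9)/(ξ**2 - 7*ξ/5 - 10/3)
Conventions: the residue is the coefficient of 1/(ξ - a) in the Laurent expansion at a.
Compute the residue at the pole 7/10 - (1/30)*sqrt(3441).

The residue is -2/9 - (1/333)*sqrt(3441).

The factor ξ**2 - 7*ξ/5 - 10/3 splits as (ξ - a)(ξ - a') with a = 7/10 - (1/30)*sqrt(3441), a' = 7/10 + (1/30)*sqrt(3441). At the order-1 pole a set g(ξ) = (ξ - a)*f(ξ) = [1 - 4*ξ/9] / (ξ - a').
Simple pole: residue = g(a) at a = 7/10 - (1/30)*sqrt(3441), which is -2/9 - (1/333)*sqrt(3441).


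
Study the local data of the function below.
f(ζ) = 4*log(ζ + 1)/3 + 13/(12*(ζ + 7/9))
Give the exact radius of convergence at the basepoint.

Denominator factor (ζ + 7/9): pole of order 1 at -7/9, modulus 7/9.
Branch term (4/3)*log(1 - ζ/(-1)): its argument vanishes at ζ = -1, a logarithmic branch point, modulus 1.
The radius of convergence is the smallest modulus among the singular points: 7/9.

The radius of convergence is 7/9.


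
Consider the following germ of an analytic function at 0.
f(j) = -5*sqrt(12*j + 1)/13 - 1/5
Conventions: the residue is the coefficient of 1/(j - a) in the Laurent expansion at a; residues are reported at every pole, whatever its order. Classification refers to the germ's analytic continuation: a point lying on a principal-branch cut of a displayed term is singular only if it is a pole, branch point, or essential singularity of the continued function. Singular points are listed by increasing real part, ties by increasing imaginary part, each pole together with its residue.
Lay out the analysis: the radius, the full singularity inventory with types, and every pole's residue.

Branch term (-5/13)*sqrt(1 - j/(-1/12)): its argument vanishes at j = -1/12, a square-root branch point, modulus 1/12.
The radius of convergence is the smallest modulus among the singular points: 1/12.

Radius of convergence at 0: 1/12.
At -1/12: an algebraic (square-root) branch point.


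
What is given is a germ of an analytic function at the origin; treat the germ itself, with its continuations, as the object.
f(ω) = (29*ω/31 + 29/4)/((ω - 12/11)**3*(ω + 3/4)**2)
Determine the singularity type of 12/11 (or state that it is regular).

The point is a pole of order 3.

The denominator factor ω - 12/11 vanishes at 12/11 and appears to the power 3; the numerator there equals 11281/1364, nonzero, and no other factor vanishes.
Hence a pole whose order is the multiplicity, 3.


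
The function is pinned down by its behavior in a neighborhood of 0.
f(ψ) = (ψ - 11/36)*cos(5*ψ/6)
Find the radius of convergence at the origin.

The factor cos(5*ψ/6) is entire and contributes no finite singular point.
The polynomial part has no poles.
No finite singular points: the Taylor series at 0 converges everywhere.

The radius of convergence is infinite.


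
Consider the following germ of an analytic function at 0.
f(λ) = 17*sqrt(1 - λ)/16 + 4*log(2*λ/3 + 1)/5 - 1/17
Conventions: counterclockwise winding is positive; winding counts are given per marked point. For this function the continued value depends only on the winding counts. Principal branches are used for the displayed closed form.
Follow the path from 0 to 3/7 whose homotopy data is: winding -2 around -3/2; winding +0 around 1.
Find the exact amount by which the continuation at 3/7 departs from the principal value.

Continued minus principal equals -(16/5)*pi*i.

The rational part is single-valued and drops out of the difference; each branch term changes only by its own monodromy.
(4/5)*log(1 - λ/(-3/2)): each positive loop around -3/2 adds 2*pi*i to the log, so winding -2 contributes (4/5)*(-2)*2*pi*i = -(16/5)*pi*i.
(17/16)*sqrt(1 - λ/(1)): winding +0 is even, the square root returns to the same sheet, contribution 0.
Summing the contributions at λ = 3/7 gives -(16/5)*pi*i.


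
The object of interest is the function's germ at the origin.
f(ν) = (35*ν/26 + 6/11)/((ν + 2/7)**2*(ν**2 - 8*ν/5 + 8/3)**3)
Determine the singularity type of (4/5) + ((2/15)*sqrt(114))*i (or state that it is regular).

The point is a pole of order 3.

The denominator factor ν**2 - 8*ν/5 + 8/3 vanishes at (4/5) + ((2/15)*sqrt(114))*i and appears to the power 3; the numerator there equals (232/143) + ((7/39)*sqrt(114))*i, nonzero, and no other factor vanishes.
Hence a pole whose order is the multiplicity, 3.


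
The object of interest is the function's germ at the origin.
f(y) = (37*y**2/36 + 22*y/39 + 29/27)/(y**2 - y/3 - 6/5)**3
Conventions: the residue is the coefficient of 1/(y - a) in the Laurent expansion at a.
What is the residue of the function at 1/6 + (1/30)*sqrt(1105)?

The residue is (1470855/561280772)*sqrt(1105).

The factor y**2 - y/3 - 6/5 splits as (y - a)(y - a') with a = 1/6 + (1/30)*sqrt(1105), a' = 1/6 - (1/30)*sqrt(1105). At the order-3 pole a set g(y) = (y - a)^3*f(y) = [37*y**2/36 + 22*y/39 + 29/27] / (y - a')^3.
Order-3 pole: residue = g''(a)/2; g''(1/6 + (1/30)*sqrt(1105)) = (1470855/280640386)*sqrt(1105), so the residue is (1470855/561280772)*sqrt(1105).


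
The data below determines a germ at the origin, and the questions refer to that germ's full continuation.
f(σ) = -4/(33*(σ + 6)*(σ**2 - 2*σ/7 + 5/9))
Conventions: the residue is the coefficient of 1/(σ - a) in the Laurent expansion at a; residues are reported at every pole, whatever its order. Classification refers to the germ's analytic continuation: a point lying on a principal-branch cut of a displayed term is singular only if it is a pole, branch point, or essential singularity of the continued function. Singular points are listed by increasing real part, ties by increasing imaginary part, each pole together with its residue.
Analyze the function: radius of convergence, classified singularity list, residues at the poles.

Denominator factor (σ + 6): pole of order 1 at -6, modulus 6.
Denominator factor (σ**2 - 2*σ/7 + 5/9): discriminant -944/441, complex-conjugate roots (1/7) + ((2/21)*sqrt(59))*i and (1/7) - ((2/21)*sqrt(59))*i; poles of order 1, moduli (1/3)*sqrt(5) and (1/3)*sqrt(5).
The radius of convergence is the smallest modulus among the singular points: (1/3)*sqrt(5).
At the order-1 pole -6 set g(σ) = (σ - (-6))*f(σ) = -4/(33*(σ**2 - 2*σ/7 + 5/9)).
Simple pole: residue = g(a) at a = -6, which is -84/26521.
The factor σ**2 - 2*σ/7 + 5/9 splits as (σ - a)(σ - a') with a = (1/7) - ((2/21)*sqrt(59))*i, a' = (1/7) + ((2/21)*sqrt(59))*i. At the order-1 pole a set g(σ) = (σ - a)*f(σ) = [-4/(33*(σ + 6))] / (σ - a').
Simple pole: residue = g(a) at a = (1/7) - ((2/21)*sqrt(59))*i, which is (42/26521) - ((2709/1564739)*sqrt(59))*i.
The factor σ**2 - 2*σ/7 + 5/9 splits as (σ - a)(σ - a') with a = (1/7) + ((2/21)*sqrt(59))*i, a' = (1/7) - ((2/21)*sqrt(59))*i. At the order-1 pole a set g(σ) = (σ - a)*f(σ) = [-4/(33*(σ + 6))] / (σ - a').
Simple pole: residue = g(a) at a = (1/7) + ((2/21)*sqrt(59))*i, which is (42/26521) + ((2709/1564739)*sqrt(59))*i.
List the singular points by increasing real part (a conjugate pair: the negative imaginary part first).

Radius of convergence at 0: (1/3)*sqrt(5).
At -6: a pole of order 1; residue -84/26521.
At (1/7) - ((2/21)*sqrt(59))*i: a pole of order 1; residue (42/26521) - ((2709/1564739)*sqrt(59))*i.
At (1/7) + ((2/21)*sqrt(59))*i: a pole of order 1; residue (42/26521) + ((2709/1564739)*sqrt(59))*i.


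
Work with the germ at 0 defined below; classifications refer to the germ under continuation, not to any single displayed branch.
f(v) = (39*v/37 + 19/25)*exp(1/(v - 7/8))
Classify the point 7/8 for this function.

The exponent 1/(v - (7/8)) has a pole at 7/8, so exp(1/(v - (7/8))) takes every nonzero value near it: an essential singularity (not a pole of any order).

The point is an essential singularity.


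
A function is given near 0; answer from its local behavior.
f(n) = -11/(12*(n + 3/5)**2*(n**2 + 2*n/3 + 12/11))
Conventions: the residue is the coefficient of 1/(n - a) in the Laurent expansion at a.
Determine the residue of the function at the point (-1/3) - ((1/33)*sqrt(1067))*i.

The factor n**2 + 2*n/3 + 12/11 splits as (n - a)(n - a') with a = (-1/3) - ((1/33)*sqrt(1067))*i, a' = (-1/3) + ((1/33)*sqrt(1067))*i. At the order-1 pole a set g(n) = (n - a)*f(n) = [-11/(12*(n + 3/5)**2)] / (n - a').
Simple pole: residue = g(a) at a = (-1/3) - ((1/33)*sqrt(1067))*i, which is (166375/751689) + ((6803225/583310664)*sqrt(1067))*i.

The residue is (166375/751689) + ((6803225/583310664)*sqrt(1067))*i.


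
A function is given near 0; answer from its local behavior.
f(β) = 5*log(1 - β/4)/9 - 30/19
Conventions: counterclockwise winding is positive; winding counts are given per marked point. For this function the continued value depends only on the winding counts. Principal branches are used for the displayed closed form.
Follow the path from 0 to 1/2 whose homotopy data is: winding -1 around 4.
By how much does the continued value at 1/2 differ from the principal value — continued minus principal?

The rational part is single-valued and drops out of the difference; each branch term changes only by its own monodromy.
(5/9)*log(1 - β/(4)): each positive loop around 4 adds 2*pi*i to the log, so winding -1 contributes (5/9)*(-1)*2*pi*i = -(10/9)*pi*i.
Summing the contributions at β = 1/2 gives -(10/9)*pi*i.

Continued minus principal equals -(10/9)*pi*i.


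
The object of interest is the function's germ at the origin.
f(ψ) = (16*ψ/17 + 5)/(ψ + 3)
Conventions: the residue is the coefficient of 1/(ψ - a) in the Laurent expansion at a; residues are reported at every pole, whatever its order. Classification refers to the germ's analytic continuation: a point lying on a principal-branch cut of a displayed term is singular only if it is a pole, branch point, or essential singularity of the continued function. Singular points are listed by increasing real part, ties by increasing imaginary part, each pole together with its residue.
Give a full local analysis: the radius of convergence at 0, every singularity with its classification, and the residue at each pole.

Radius of convergence at 0: 3.
At -3: a pole of order 1; residue 37/17.

Denominator factor (ψ + 3): pole of order 1 at -3, modulus 3.
The radius of convergence is the smallest modulus among the singular points: 3.
At the order-1 pole -3 set g(ψ) = (ψ - (-3))*f(ψ) = 16*ψ/17 + 5.
Simple pole: residue = g(a) at a = -3, which is 37/17.


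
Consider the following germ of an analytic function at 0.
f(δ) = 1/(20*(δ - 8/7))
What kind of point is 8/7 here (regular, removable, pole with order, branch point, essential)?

The denominator factor δ - 8/7 vanishes at 8/7 and appears to the power 1; the numerator there equals 1/20, nonzero, and no other factor vanishes.
Hence a pole whose order is the multiplicity, 1.

The point is a pole of order 1.


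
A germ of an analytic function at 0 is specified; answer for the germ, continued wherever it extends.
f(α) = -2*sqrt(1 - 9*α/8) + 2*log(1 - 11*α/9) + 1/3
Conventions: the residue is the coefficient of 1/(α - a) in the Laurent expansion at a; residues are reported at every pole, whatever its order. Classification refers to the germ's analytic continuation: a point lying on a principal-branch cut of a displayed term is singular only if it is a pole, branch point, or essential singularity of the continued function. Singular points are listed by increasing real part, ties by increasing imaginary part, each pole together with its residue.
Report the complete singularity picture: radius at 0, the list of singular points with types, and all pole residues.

Radius of convergence at 0: 9/11.
At 9/11: a logarithmic branch point.
At 8/9: an algebraic (square-root) branch point.

Branch term (-2)*sqrt(1 - α/(8/9)): its argument vanishes at α = 8/9, a square-root branch point, modulus 8/9.
Branch term (2)*log(1 - α/(9/11)): its argument vanishes at α = 9/11, a logarithmic branch point, modulus 9/11.
The radius of convergence is the smallest modulus among the singular points: 9/11.
List the singular points by increasing real part (a conjugate pair: the negative imaginary part first).


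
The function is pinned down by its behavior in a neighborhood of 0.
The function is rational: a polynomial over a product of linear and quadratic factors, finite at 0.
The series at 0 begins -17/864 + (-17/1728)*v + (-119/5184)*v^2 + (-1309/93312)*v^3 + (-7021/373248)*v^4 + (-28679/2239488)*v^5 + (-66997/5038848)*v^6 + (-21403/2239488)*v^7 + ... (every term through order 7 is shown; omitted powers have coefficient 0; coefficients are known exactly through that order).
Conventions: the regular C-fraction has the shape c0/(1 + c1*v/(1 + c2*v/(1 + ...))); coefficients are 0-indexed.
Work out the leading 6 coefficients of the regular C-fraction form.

The regular C-fraction coefficients are [-17/864, -1/2, -11/6, 217/99, -2587/12276, -265045/962364].

Taylor coefficients (read off): a_0 = -17/864, a_1 = -17/1728, a_2 = -119/5184, a_3 = -1309/93312, a_4 = -7021/373248, a_5 = -28679/2239488.
c0 = a_0 = -17/864. Peel one level at a time: if S = 1 + c*v/S' with S'(0) = 1, then c is the v-coefficient of S and S' = c*v/(S - 1).
S_1 = c0/f = 1 + (-1/2)*v + (-11/12)*v^2 + ...; c1 = -1/2.
S_2 = c1*v/(S_1 - 1) = 1 + (-11/6)*v + (217/54)*v^2 + ...; c2 = -11/6.
S_3 = c2*v/(S_2 - 1) = 1 + (217/99)*v + (18109/39204)*v^2 + ...; c3 = 217/99.
S_4 = c3*v/(S_3 - 1) = 1 + (-2587/12276)*v + (-24095/415152)*v^2 + ...; c4 = -2587/12276.
S_5 = c4*v/(S_4 - 1) = 1 + (-265045/962364)*v + ...; c5 = -265045/962364.


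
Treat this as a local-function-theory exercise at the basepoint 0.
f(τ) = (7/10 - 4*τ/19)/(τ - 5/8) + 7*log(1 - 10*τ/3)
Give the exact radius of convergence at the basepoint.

The radius of convergence is 3/10.

Denominator factor (τ - 5/8): pole of order 1 at 5/8, modulus 5/8.
Branch term (7)*log(1 - τ/(3/10)): its argument vanishes at τ = 3/10, a logarithmic branch point, modulus 3/10.
The radius of convergence is the smallest modulus among the singular points: 3/10.


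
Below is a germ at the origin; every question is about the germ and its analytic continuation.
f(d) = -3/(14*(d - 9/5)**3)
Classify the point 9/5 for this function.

The point is a pole of order 3.

The denominator factor d - 9/5 vanishes at 9/5 and appears to the power 3; the numerator there equals -3/14, nonzero, and no other factor vanishes.
Hence a pole whose order is the multiplicity, 3.


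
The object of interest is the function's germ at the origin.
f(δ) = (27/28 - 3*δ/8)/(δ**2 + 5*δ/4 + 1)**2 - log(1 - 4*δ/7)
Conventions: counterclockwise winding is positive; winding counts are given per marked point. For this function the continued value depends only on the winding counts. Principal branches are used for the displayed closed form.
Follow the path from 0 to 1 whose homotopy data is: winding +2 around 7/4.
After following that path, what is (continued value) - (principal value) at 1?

The rational part is single-valued and drops out of the difference; each branch term changes only by its own monodromy.
(-1)*log(1 - δ/(7/4)): each positive loop around 7/4 adds 2*pi*i to the log, so winding +2 contributes (-1)*(2)*2*pi*i = -(4)*pi*i.
Summing the contributions at δ = 1 gives -(4)*pi*i.

Continued minus principal equals -(4)*pi*i.


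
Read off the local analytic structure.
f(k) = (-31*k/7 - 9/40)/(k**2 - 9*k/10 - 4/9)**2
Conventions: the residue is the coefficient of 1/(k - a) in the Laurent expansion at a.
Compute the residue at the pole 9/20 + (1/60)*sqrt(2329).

The factor k**2 - 9*k/10 - 4/9 splits as (k - a)(k - a') with a = 9/20 + (1/60)*sqrt(2329), a' = 9/20 - (1/60)*sqrt(2329). At the order-2 pole a set g(k) = (k - a)^2*f(k) = [-31*k/7 - 9/40] / (k - a')^2.
Order-2 pole: residue = g'(a); g'(9/20 + (1/60)*sqrt(2329)) = (838350/37969687)*sqrt(2329), so the residue is (838350/37969687)*sqrt(2329).

The residue is (838350/37969687)*sqrt(2329).


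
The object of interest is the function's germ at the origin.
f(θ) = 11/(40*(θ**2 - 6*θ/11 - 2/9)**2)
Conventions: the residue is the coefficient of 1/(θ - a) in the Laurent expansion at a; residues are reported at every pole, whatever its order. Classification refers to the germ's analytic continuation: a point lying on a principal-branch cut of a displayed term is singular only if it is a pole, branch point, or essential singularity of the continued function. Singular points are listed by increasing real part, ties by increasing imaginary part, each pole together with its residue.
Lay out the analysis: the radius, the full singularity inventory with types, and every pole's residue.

Denominator factor (θ**2 - 6*θ/11 - 2/9)^2: discriminant 1292/1089, real irrational roots 3/11 + (1/33)*sqrt(323) and 3/11 - (1/33)*sqrt(323); poles of order 2, moduli 3/11 + (1/33)*sqrt(323) and -3/11 + (1/33)*sqrt(323).
The radius of convergence is the smallest modulus among the singular points: -3/11 + (1/33)*sqrt(323).
The factor θ**2 - 6*θ/11 - 2/9 splits as (θ - a)(θ - a') with a = 3/11 - (1/33)*sqrt(323), a' = 3/11 + (1/33)*sqrt(323). At the order-2 pole a set g(θ) = (θ - a)^2*f(θ) = [11/40] / (θ - a')^2.
Order-2 pole: residue = g'(a); g'(3/11 - (1/33)*sqrt(323)) = (395307/16692640)*sqrt(323), so the residue is (395307/16692640)*sqrt(323).
The factor θ**2 - 6*θ/11 - 2/9 splits as (θ - a)(θ - a') with a = 3/11 + (1/33)*sqrt(323), a' = 3/11 - (1/33)*sqrt(323). At the order-2 pole a set g(θ) = (θ - a)^2*f(θ) = [11/40] / (θ - a')^2.
Order-2 pole: residue = g'(a); g'(3/11 + (1/33)*sqrt(323)) = -(395307/16692640)*sqrt(323), so the residue is -(395307/16692640)*sqrt(323).
List the singular points by increasing real part (a conjugate pair: the negative imaginary part first).

Radius of convergence at 0: -3/11 + (1/33)*sqrt(323).
At 3/11 - (1/33)*sqrt(323): a pole of order 2; residue (395307/16692640)*sqrt(323).
At 3/11 + (1/33)*sqrt(323): a pole of order 2; residue -(395307/16692640)*sqrt(323).


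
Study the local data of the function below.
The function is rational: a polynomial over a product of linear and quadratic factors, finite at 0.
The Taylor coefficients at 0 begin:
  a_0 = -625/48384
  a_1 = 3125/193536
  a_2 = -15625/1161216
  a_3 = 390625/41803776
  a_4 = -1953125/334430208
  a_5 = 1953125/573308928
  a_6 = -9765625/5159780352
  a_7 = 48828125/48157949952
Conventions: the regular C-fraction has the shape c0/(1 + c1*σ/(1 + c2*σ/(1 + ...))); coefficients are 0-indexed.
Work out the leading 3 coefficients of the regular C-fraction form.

Taylor coefficients (read off): a_0 = -625/48384, a_1 = 3125/193536, a_2 = -15625/1161216.
c0 = a_0 = -625/48384. Peel one level at a time: if S = 1 + c*σ/S' with S'(0) = 1, then c is the σ-coefficient of S and S' = c*σ/(S - 1).
S_1 = c0/f = 1 + (5/4)*σ + (25/48)*σ^2 + ...; c1 = 5/4.
S_2 = c1*σ/(S_1 - 1) = 1 + (-5/12)*σ + ...; c2 = -5/12.

The regular C-fraction coefficients are [-625/48384, 5/4, -5/12].


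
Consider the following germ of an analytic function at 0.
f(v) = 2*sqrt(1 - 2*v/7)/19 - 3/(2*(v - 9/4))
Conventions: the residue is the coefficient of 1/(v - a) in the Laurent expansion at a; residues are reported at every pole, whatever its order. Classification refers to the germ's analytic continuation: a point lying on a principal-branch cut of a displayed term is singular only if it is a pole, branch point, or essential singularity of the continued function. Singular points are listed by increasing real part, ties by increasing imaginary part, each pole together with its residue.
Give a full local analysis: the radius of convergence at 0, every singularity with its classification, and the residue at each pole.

Radius of convergence at 0: 9/4.
At 9/4: a pole of order 1; residue -3/2.
At 7/2: an algebraic (square-root) branch point.

Denominator factor (v - 9/4): pole of order 1 at 9/4, modulus 9/4.
Branch term (2/19)*sqrt(1 - v/(7/2)): its argument vanishes at v = 7/2, a square-root branch point, modulus 7/2.
The radius of convergence is the smallest modulus among the singular points: 9/4.
The branch term is analytic at 9/4 and contributes nothing to the residue; only the rational part matters.
At the order-1 pole 9/4 set g(v) = (v - (9/4))*(rational part) = -3/2.
Simple pole: residue = g(a) at a = 9/4, which is -3/2.
List the singular points by increasing real part (a conjugate pair: the negative imaginary part first).


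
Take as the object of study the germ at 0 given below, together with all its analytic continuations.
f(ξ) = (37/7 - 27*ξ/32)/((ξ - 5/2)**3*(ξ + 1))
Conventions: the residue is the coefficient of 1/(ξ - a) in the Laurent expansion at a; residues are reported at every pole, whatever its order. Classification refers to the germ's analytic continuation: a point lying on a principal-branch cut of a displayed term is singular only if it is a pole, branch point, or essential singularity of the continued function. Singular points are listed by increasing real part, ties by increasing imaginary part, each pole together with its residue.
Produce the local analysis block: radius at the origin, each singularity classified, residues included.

Radius of convergence at 0: 1.
At -1: a pole of order 1; residue -1373/9604.
At 5/2: a pole of order 3; residue 1373/9604.

Denominator factor (ξ + 1): pole of order 1 at -1, modulus 1.
Denominator factor (ξ - 5/2)^3: pole of order 3 at 5/2, modulus 5/2.
The radius of convergence is the smallest modulus among the singular points: 1.
At the order-1 pole -1 set g(ξ) = (ξ - (-1))*f(ξ) = (37/7 - 27*ξ/32)/(ξ - 5/2)**3.
Simple pole: residue = g(a) at a = -1, which is -1373/9604.
At the order-3 pole 5/2 set g(ξ) = (ξ - (5/2))^3*f(ξ) = (37/7 - 27*ξ/32)/(ξ + 1).
Order-3 pole: residue = g''(a)/2; g''(5/2) = 1373/4802, so the residue is 1373/9604.
List the singular points by increasing real part (a conjugate pair: the negative imaginary part first).


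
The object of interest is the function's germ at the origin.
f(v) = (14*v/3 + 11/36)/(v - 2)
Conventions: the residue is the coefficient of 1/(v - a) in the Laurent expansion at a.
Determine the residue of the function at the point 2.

The residue is 347/36.

At the order-1 pole 2 set g(v) = (v - (2))*f(v) = 14*v/3 + 11/36.
Simple pole: residue = g(a) at a = 2, which is 347/36.


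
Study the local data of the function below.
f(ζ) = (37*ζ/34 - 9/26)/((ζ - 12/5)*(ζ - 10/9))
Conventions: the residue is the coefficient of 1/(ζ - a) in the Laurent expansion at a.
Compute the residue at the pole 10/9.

The residue is -17165/25636.

At the order-1 pole 10/9 set g(ζ) = (ζ - (10/9))*f(ζ) = (37*ζ/34 - 9/26)/(ζ - 12/5).
Simple pole: residue = g(a) at a = 10/9, which is -17165/25636.


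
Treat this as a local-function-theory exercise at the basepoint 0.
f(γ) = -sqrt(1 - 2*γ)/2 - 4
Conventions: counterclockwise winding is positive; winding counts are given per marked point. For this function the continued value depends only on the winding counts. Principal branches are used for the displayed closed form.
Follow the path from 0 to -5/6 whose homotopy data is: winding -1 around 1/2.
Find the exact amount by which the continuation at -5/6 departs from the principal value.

Continued minus principal equals (2/3)*sqrt(6).

The rational part is single-valued and drops out of the difference; each branch term changes only by its own monodromy.
(-1/2)*sqrt(1 - γ/(1/2)): winding -1 is odd, the square root flips sign, contributing -2*(-1/2)*sqrt(1 - (-5/6)/(1/2)) = -2*(-1/2)*sqrt(8/3) = (2/3)*sqrt(6).
Summing the contributions at γ = -5/6 gives (2/3)*sqrt(6).


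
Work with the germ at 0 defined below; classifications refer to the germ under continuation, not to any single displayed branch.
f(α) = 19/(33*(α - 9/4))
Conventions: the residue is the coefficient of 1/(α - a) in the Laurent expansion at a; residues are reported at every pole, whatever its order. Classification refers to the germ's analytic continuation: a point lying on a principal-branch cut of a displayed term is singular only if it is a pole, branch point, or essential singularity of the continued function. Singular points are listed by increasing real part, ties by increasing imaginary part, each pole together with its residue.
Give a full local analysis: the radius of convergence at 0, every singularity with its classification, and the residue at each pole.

Denominator factor (α - 9/4): pole of order 1 at 9/4, modulus 9/4.
The radius of convergence is the smallest modulus among the singular points: 9/4.
At the order-1 pole 9/4 set g(α) = (α - (9/4))*f(α) = 19/33.
Simple pole: residue = g(a) at a = 9/4, which is 19/33.

Radius of convergence at 0: 9/4.
At 9/4: a pole of order 1; residue 19/33.
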